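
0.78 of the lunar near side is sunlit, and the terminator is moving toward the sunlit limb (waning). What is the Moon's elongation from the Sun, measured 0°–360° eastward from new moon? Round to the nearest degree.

Invert f = (1 − cos θ)/2 to get cos θ = 1 − 2(0.78) = -0.560, hence θ₀ = arccos -0.560 = 124.1°.
Since the Moon is past full (waning), take the reflex angle: θ = 360° − 124.1° = 235.9°.

236°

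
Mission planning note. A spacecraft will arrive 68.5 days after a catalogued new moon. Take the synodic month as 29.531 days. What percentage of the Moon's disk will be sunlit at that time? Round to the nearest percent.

68.5/29.531 = 2.320 lunations, so 2 complete cycles and 9.44 d into the next.
Elongation θ = 360° × 9.44/29.531 ≈ 115.1°.
cos 115.1° = (-0.423), so f = (1 − (-0.423))/2 = 0.712, so 71%.

71%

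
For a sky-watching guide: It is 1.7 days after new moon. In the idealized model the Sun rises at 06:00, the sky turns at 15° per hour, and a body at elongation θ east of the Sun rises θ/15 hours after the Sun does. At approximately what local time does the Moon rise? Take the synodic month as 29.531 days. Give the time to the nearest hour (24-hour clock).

07:00

Phase angle: θ = 360°·(1.7 d)/(29.531 d) = 20.7°.
At 15° of sky rotation per hour, 20.7° corresponds to a 1.38 h lag.
06:00 + 1.38 h ≈ 07:23 → 07:00 to the nearest hour.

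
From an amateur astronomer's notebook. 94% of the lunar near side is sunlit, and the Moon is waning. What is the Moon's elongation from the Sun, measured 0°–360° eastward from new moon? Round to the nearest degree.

208°

From f = (1 − cos θ)/2: cos θ = 1 − 2×0.94 = -0.880; arccos → 151.6°.
A waning Moon lies in 180°–360°, so θ = 360° − 151.6° = 208.4°.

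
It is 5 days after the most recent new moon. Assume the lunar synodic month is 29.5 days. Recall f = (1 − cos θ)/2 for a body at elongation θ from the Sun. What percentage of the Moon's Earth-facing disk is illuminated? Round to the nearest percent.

Elongation θ = 360° × 5/29.5 ≈ 61.0°.
Illuminated fraction = (1 − cos 61.0°)/2 = (1 − 0.485)/2 ≈ 0.258, so 26%.

26%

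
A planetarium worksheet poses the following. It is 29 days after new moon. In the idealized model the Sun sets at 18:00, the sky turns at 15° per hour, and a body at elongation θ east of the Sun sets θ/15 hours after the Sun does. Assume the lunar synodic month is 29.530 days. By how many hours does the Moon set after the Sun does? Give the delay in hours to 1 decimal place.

The Moon has covered 29/29.530 of its cycle, so θ ≈ 360° × 29/29.530 = 353.5°.
Delay after the Sun = 353.5° / (15°/h) ≈ 23.57 h.
So the Moon sets 23.57 h after the Sun.

23.6 h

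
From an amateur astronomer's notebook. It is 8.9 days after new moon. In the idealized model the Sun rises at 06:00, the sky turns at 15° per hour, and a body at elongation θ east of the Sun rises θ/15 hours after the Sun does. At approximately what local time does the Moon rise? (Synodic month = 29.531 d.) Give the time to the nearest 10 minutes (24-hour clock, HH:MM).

Phase angle: θ = 360°·(8.9 d)/(29.531 d) = 108.5°.
At 15° of sky rotation per hour, 108.5° corresponds to a 7.23 h lag.
06:00 + 7.233 h ≈ 13:14 → 13:10 to the nearest ten minutes.

13:10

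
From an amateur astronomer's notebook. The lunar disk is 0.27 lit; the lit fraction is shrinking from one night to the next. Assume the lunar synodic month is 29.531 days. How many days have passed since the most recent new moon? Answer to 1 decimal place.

cos θ = 1 − 2f = 0.460, giving a principal value of 62.6°.
Waning ⇒ past full, so θ = 360° − 62.6° = 297.4°.
That fraction of the synodic month is 297.4/360 × 29.531 d ≈ 24.39 d.

24.4 days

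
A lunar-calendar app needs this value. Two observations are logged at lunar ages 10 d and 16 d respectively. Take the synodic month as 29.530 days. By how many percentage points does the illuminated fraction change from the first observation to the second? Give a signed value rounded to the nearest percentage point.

+22 percentage points

θ₁ = 360° × 10/29.530 = 121.9°, f₁ = (1 − cos θ₁)/2 = 0.764.
θ₂ = 360° × 16/29.530 = 195.1°, f₂ = (1 − cos θ₂)/2 = 0.983.
Change = f₂ − f₁ = +0.219 → +22 percentage points.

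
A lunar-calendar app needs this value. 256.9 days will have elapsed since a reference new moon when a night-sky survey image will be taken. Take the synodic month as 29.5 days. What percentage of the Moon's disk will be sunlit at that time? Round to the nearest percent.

256.9/29.5 = 8.708 lunations, so 8 complete cycles and 20.90 d into the next.
Elongation θ = 360° × 20.90/29.5 ≈ 255.1°.
cos 255.1° = (-0.258), so f = (1 − (-0.258))/2 = 0.629, so 63%.

63%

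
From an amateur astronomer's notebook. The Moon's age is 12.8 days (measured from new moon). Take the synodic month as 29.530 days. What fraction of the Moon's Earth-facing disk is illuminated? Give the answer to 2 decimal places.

Elongation θ = 360° × 12.8/29.530 ≈ 156.0°.
Illuminated fraction = (1 − cos 156.0°)/2 = (1 − (-0.914))/2 ≈ 0.957.

0.96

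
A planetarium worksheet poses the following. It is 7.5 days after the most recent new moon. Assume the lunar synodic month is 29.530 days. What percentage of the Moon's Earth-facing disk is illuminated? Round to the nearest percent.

Elongation θ = 360° × 7.5/29.530 ≈ 91.4°.
Illuminated fraction = (1 − cos 91.4°)/2 = (1 − (-0.025))/2 ≈ 0.512, so 51%.

51%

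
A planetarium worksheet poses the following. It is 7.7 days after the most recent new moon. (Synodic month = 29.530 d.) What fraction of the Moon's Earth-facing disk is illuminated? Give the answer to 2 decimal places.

0.53

Phase angle: θ = 360°·(7.7 d)/(29.530 d) = 93.9°.
With cos θ = (-0.068), the lit fraction is (1 − (-0.068))/2 ≈ 0.534.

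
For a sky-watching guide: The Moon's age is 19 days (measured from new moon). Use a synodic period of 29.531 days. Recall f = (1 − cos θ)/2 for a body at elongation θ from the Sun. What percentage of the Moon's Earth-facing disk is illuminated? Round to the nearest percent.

81%

The Moon has covered 19/29.531 of its cycle, so θ ≈ 360° × 19/29.531 = 231.6°.
cos 231.6° = (-0.621), so f = (1 − (-0.621))/2 = 0.810, so 81%.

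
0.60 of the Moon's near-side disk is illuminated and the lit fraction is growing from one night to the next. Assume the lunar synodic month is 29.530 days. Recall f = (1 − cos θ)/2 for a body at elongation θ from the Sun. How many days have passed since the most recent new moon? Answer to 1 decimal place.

cos θ = 1 − 2f = -0.200, giving a principal value of 101.5°.
The Moon is waxing (0°–180°), so θ = 101.5° directly.
That fraction of the synodic month is 101.5/360 × 29.530 d ≈ 8.33 d.

8.3 days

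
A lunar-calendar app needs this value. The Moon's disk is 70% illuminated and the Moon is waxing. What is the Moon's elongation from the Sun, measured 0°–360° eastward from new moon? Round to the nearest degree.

Invert f = (1 − cos θ)/2 to get cos θ = 1 − 2(0.70) = -0.400, hence θ₀ = arccos -0.400 = 113.6°.
The Moon is waxing (0°–180°), so θ = 113.6° directly.

114°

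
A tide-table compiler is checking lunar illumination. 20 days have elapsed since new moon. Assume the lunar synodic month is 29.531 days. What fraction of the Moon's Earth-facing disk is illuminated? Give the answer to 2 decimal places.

Elongation θ = 360° × 20/29.531 ≈ 243.8°.
Illuminated fraction = (1 − cos 243.8°)/2 = (1 − (-0.441))/2 ≈ 0.721.

0.72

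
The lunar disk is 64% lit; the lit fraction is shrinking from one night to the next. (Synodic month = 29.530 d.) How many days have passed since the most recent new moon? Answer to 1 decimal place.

20.8 days

Invert f = (1 − cos θ)/2 to get cos θ = 1 − 2(0.64) = -0.280, hence θ₀ = arccos -0.280 = 106.3°.
A waning Moon lies in 180°–360°, so θ = 360° − 106.3° = 253.7°.
That fraction of the synodic month is 253.7/360 × 29.530 d ≈ 20.81 d.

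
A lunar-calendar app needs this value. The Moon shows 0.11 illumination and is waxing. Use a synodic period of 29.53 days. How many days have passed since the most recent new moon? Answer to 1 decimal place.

cos θ = 1 − 2f = 0.780, giving a principal value of 38.7°.
Waxing ⇒ before full, so θ = 38.7°.
At 360°/29.53 d per day, 38.7° corresponds to 3.18 days.

3.2 days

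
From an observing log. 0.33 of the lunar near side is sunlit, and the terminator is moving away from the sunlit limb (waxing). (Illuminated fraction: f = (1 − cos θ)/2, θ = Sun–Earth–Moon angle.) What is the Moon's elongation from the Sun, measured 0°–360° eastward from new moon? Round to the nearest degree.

From f = (1 − cos θ)/2: cos θ = 1 − 2×0.33 = 0.340; arccos → 70.1°.
Waxing ⇒ before full, so θ = 70.1°.

70°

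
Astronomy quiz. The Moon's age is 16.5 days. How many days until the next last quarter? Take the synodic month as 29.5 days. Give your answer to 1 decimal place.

Last quarter occurs at elongation 270°, i.e. at age 29.5 × 270/360 = 22.125 d.
That is 22.125 − 16.5 = 5.625 days ahead.

5.6 days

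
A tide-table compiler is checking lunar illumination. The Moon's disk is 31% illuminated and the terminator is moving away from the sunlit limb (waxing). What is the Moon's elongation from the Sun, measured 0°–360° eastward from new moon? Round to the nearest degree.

68°

cos θ = 1 − 2f = 0.380, giving a principal value of 67.7°.
Before full moon the principal value applies: θ = 67.7°.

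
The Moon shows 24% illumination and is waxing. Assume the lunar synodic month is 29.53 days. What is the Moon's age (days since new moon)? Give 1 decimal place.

4.8 days

From f = (1 − cos θ)/2: cos θ = 1 − 2×0.24 = 0.520; arccos → 58.7°.
Before full moon the principal value applies: θ = 58.7°.
Age = 29.53 × 58.7°/360° ≈ 4.81 days.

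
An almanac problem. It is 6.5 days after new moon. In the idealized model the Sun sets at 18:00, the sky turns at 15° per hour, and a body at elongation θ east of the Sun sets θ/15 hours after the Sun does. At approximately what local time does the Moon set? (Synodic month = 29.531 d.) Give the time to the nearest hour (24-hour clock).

23:00

The Moon has covered 6.5/29.531 of its cycle, so θ ≈ 360° × 6.5/29.531 = 79.2°.
Delay after the Sun = 79.2° / (15°/h) ≈ 5.28 h.
18:00 + 5.28 h ≈ 23:17 → 23:00 to the nearest hour.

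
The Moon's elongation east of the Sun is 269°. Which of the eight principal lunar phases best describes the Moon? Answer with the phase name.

last quarter

269° lies in the last quarter sector of the 8-phase cycle.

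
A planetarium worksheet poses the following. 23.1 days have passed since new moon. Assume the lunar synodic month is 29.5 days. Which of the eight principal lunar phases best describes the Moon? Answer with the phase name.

last quarter

At 23.1/29.5 of the cycle, θ ≈ 282° — the last quarter range.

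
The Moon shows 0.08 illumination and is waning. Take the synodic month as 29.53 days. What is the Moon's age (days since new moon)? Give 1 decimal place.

From f = (1 − cos θ)/2: cos θ = 1 − 2×0.08 = 0.840; arccos → 32.9°.
Since the Moon is past full (waning), take the reflex angle: θ = 360° − 32.9° = 327.1°.
That fraction of the synodic month is 327.1/360 × 29.53 d ≈ 26.83 d.

26.8 days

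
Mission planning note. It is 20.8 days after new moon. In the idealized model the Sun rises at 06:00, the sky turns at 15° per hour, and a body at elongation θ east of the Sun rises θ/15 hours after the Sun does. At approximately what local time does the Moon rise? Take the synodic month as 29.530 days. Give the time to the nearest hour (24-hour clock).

23:00

Phase angle: θ = 360°·(20.8 d)/(29.530 d) = 253.6°.
At 15° of sky rotation per hour, 253.6° corresponds to a 16.90 h lag.
06:00 + 16.90 h ≈ 22:54 → 23:00 to the nearest hour.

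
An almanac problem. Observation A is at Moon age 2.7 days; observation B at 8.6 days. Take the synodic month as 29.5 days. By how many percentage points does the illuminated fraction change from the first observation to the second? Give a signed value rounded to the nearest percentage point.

First observation: θ = 360°·2.7/29.5 = 32.9°, so f = 0.080.
Second observation: θ = 104.9°, f = 0.629.
Δf = 0.629 − 0.080 = +0.549, i.e. +55 pp.

+55 percentage points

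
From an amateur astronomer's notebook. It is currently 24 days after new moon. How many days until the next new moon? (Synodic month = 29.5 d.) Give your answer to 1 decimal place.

One full lunation from the last new moon is 29.5 d; remaining = 29.5 − 24 = 5.500 d.

5.5 days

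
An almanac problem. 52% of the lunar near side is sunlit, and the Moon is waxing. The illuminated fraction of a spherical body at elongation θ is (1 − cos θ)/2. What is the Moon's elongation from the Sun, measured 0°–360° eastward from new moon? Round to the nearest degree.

From f = (1 − cos θ)/2: cos θ = 1 − 2×0.52 = -0.040; arccos → 92.3°.
Waxing ⇒ before full, so θ = 92.3°.

92°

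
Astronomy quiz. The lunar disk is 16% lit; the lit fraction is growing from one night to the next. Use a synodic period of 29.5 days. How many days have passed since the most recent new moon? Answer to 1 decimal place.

Invert f = (1 − cos θ)/2 to get cos θ = 1 − 2(0.16) = 0.680, hence θ₀ = arccos 0.680 = 47.2°.
Before full moon the principal value applies: θ = 47.2°.
Age = 29.5 × 47.2°/360° ≈ 3.86 days.

3.9 days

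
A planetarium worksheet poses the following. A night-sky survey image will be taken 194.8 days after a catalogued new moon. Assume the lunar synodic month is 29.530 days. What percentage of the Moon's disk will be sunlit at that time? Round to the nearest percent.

91%

194.8 d spans 6 complete synodic months (6 × 29.530 = 177.18 d) plus 17.62 d.
Elongation θ = 360° × 17.62/29.530 ≈ 214.8°.
cos 214.8° = (-0.821), so f = (1 − (-0.821))/2 = 0.911, so 91%.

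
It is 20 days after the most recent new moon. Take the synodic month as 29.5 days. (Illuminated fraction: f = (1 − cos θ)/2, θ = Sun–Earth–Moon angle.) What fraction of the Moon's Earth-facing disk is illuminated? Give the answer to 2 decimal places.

0.72

The Moon has covered 20/29.5 of its cycle, so θ ≈ 360° × 20/29.5 = 244.1°.
Illuminated fraction = (1 − cos 244.1°)/2 = (1 − (-0.437))/2 ≈ 0.719.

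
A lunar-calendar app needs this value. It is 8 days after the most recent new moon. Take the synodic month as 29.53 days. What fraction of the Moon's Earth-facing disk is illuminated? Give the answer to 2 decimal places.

Phase angle: θ = 360°·(8 d)/(29.53 d) = 97.5°.
With cos θ = (-0.131), the lit fraction is (1 − (-0.131))/2 ≈ 0.566.

0.57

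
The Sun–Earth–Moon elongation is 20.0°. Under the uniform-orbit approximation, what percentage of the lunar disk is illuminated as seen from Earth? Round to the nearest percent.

cos 20.0° = 0.940, so f = (1 − 0.940)/2 = 0.030, i.e. 3%.

3%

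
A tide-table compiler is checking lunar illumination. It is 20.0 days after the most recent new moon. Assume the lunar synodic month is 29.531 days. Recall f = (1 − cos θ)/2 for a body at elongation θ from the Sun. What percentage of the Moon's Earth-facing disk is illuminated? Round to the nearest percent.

72%

The Moon has covered 20.0/29.531 of its cycle, so θ ≈ 360° × 20.0/29.531 = 243.8°.
Illuminated fraction = (1 − cos 243.8°)/2 = (1 − (-0.441))/2 ≈ 0.721, so 72%.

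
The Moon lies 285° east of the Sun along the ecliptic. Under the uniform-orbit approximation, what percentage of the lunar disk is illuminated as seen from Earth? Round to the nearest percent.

f = (1 − cos 285°)/2 = (1 − 0.259)/2 ≈ 0.371, i.e. 37%.

37%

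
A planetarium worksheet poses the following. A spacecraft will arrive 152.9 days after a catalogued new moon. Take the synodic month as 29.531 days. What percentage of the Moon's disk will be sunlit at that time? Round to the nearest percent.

28%

Reduce mod P: 152.9 − 5×29.531 = 5.25 d into the current lunation.
Elongation θ = 360° × 5.25/29.531 ≈ 63.9°.
With cos θ = 0.439, the lit fraction is (1 − 0.439)/2 ≈ 0.280, so 28%.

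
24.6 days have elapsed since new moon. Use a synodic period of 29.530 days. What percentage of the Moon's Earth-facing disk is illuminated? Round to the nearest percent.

The Moon has covered 24.6/29.530 of its cycle, so θ ≈ 360° × 24.6/29.530 = 299.9°.
Illuminated fraction = (1 − cos 299.9°)/2 = (1 − 0.498)/2 ≈ 0.251, so 25%.

25%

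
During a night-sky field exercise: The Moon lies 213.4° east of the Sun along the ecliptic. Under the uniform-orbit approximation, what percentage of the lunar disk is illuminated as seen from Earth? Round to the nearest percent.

Half-versine of 213.4°: (1 − (-0.835))/2 = 0.917, i.e. 92%.

92%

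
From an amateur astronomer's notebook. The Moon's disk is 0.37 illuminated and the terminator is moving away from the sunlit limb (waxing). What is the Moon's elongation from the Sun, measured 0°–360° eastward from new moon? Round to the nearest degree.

Invert f = (1 − cos θ)/2 to get cos θ = 1 − 2(0.37) = 0.260, hence θ₀ = arccos 0.260 = 74.9°.
Before full moon the principal value applies: θ = 74.9°.

75°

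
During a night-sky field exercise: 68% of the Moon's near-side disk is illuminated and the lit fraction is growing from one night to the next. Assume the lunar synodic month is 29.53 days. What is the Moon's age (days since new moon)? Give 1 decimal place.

Invert f = (1 − cos θ)/2 to get cos θ = 1 − 2(0.68) = -0.360, hence θ₀ = arccos -0.360 = 111.1°.
Before full moon the principal value applies: θ = 111.1°.
Age = 29.53 × 111.1°/360° ≈ 9.11 days.

9.1 days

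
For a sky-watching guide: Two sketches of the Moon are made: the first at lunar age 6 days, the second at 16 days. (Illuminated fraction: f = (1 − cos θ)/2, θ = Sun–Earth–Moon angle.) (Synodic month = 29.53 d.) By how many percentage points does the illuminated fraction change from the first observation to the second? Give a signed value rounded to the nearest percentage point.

+63 percentage points

θ₁ = 360° × 6/29.53 = 73.1°, f₁ = (1 − cos θ₁)/2 = 0.355.
θ₂ = 360° × 16/29.53 = 195.1°, f₂ = (1 − cos θ₂)/2 = 0.983.
Change = f₂ − f₁ = +0.628 → +63 percentage points.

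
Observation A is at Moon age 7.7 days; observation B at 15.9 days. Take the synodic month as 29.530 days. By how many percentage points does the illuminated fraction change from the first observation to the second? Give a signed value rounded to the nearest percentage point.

θ₁ = 360° × 7.7/29.530 = 93.9°, f₁ = (1 − cos θ₁)/2 = 0.534.
θ₂ = 360° × 15.9/29.530 = 193.8°, f₂ = (1 − cos θ₂)/2 = 0.985.
Change = f₂ − f₁ = +0.452 → +45 percentage points.

+45 percentage points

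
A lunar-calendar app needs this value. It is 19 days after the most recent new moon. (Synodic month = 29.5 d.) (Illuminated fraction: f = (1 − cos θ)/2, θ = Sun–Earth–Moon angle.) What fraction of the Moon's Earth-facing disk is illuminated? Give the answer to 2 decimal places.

0.81

Phase angle: θ = 360°·(19 d)/(29.5 d) = 231.9°.
cos 231.9° = (-0.618), so f = (1 − (-0.618))/2 = 0.809.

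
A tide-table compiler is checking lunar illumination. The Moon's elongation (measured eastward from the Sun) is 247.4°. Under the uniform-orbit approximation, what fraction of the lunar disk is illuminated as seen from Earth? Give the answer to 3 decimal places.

Half-versine of 247.4°: (1 − (-0.384))/2 = 0.692.

0.692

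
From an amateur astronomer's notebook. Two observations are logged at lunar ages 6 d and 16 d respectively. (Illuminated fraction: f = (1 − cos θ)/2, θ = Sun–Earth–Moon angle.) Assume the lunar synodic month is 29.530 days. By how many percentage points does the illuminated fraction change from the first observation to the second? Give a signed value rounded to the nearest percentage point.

θ₁ = 360° × 6/29.530 = 73.1°, f₁ = (1 − cos θ₁)/2 = 0.355.
θ₂ = 360° × 16/29.530 = 195.1°, f₂ = (1 − cos θ₂)/2 = 0.983.
Change = f₂ − f₁ = +0.628 → +63 percentage points.

+63 percentage points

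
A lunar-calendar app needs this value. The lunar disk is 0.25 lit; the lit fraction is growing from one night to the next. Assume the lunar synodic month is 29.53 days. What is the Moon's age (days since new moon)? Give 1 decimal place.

4.9 days

From f = (1 − cos θ)/2: cos θ = 1 − 2×0.25 = 0.500; arccos → 60.0°.
The Moon is waxing (0°–180°), so θ = 60.0° directly.
That fraction of the synodic month is 60.0/360 × 29.53 d ≈ 4.92 d.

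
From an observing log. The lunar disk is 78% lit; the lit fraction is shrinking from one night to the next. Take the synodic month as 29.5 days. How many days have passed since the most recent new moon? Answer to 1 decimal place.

cos θ = 1 − 2f = -0.560, giving a principal value of 124.1°.
Since the Moon is past full (waning), take the reflex angle: θ = 360° − 124.1° = 235.9°.
That fraction of the synodic month is 235.9/360 × 29.5 d ≈ 19.33 d.

19.3 days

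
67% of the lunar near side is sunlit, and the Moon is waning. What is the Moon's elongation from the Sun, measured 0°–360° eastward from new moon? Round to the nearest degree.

250°

cos θ = 1 − 2f = -0.340, giving a principal value of 109.9°.
Since the Moon is past full (waning), take the reflex angle: θ = 360° − 109.9° = 250.1°.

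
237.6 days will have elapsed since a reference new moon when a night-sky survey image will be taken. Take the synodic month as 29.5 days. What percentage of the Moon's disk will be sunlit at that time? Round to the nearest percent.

237.6/29.5 = 8.054 lunations, so 8 complete cycles and 1.60 d into the next.
Elongation θ = 360° × 1.60/29.5 ≈ 19.5°.
cos 19.5° = 0.942, so f = (1 − 0.942)/2 = 0.029, so 3%.

3%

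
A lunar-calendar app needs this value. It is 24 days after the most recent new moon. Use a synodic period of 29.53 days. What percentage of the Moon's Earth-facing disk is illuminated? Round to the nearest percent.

31%

Elongation θ = 360° × 24/29.53 ≈ 292.6°.
cos 292.6° = 0.384, so f = (1 − 0.384)/2 = 0.308, so 31%.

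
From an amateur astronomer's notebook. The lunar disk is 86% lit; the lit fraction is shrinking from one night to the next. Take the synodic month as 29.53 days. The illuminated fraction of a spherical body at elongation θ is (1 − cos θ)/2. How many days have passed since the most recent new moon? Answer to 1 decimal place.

Invert f = (1 − cos θ)/2 to get cos θ = 1 − 2(0.86) = -0.720, hence θ₀ = arccos -0.720 = 136.1°.
Waning ⇒ past full, so θ = 360° − 136.1° = 223.9°.
Age = 29.53 × 223.9°/360° ≈ 18.37 days.

18.4 days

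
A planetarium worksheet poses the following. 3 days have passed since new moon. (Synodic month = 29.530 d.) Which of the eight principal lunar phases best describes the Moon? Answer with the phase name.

waxing crescent

At 3/29.530 of the cycle, θ ≈ 37° — the waxing crescent range.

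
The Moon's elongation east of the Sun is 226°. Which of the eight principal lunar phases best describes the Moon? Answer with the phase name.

waning gibbous

The waning gibbous sector spans roughly 202°–248°; 226° falls inside it.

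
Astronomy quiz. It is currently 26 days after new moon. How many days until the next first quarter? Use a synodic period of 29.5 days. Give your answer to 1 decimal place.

10.9 days

First quarter is 0.25 of the way through the cycle: age 0.25 × 29.5 = 7.375 d.
This lunation's first quarter (7.375 d) has passed, so add one period: 36.875 − 26 = 10.875 days.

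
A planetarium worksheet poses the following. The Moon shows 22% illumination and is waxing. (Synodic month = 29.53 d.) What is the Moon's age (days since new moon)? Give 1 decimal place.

4.6 days

cos θ = 1 − 2f = 0.560, giving a principal value of 55.9°.
Before full moon the principal value applies: θ = 55.9°.
That fraction of the synodic month is 55.9/360 × 29.53 d ≈ 4.59 d.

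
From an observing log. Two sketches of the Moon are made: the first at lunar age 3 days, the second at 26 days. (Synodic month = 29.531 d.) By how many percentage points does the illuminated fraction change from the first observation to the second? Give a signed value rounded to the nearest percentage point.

θ₁ = 360° × 3/29.531 = 36.6°, f₁ = (1 − cos θ₁)/2 = 0.098.
θ₂ = 360° × 26/29.531 = 317.0°, f₂ = (1 − cos θ₂)/2 = 0.135.
Change = f₂ − f₁ = +0.036 → +4 percentage points.

+4 pp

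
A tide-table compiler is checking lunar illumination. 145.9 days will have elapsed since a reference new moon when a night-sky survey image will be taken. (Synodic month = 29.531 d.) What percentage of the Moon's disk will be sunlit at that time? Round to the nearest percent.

Reduce mod P: 145.9 − 4×29.531 = 27.78 d into the current lunation.
Phase angle: θ = 360°·(27.78 d)/(29.531 d) = 338.6°.
cos 338.6° = 0.931, so f = (1 − 0.931)/2 = 0.034, so 3%.

3%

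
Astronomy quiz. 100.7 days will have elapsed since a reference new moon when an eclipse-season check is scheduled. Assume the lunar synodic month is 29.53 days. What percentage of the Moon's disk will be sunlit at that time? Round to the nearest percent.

100.7/29.53 = 3.410 lunations, so 3 complete cycles and 12.11 d into the next.
The Moon has covered 12.11/29.53 of its cycle, so θ ≈ 360° × 12.11/29.53 = 147.6°.
With cos θ = (-0.845), the lit fraction is (1 − (-0.845))/2 ≈ 0.922, so 92%.

92%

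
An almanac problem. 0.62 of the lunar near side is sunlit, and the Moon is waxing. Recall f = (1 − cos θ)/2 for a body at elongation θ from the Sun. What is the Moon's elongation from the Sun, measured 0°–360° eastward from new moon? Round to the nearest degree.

104°

From f = (1 − cos θ)/2: cos θ = 1 − 2×0.62 = -0.240; arccos → 103.9°.
Waxing ⇒ before full, so θ = 103.9°.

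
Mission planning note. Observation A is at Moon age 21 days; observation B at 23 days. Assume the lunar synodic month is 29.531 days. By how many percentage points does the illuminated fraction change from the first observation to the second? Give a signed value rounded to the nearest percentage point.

θ₁ = 360° × 21/29.531 = 256.0°, f₁ = (1 − cos θ₁)/2 = 0.621.
θ₂ = 360° × 23/29.531 = 280.4°, f₂ = (1 − cos θ₂)/2 = 0.410.
Change = f₂ − f₁ = -0.211 → -21 percentage points.

-21 pp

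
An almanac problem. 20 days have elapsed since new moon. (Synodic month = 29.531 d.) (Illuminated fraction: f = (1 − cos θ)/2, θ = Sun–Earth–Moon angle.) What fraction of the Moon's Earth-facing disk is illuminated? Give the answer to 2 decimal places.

The Moon has covered 20/29.531 of its cycle, so θ ≈ 360° × 20/29.531 = 243.8°.
cos 243.8° = (-0.441), so f = (1 − (-0.441))/2 = 0.721.

0.72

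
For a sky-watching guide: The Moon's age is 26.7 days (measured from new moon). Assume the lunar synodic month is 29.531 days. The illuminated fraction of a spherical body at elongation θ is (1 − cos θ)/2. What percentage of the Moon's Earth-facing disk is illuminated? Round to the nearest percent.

Phase angle: θ = 360°·(26.7 d)/(29.531 d) = 325.5°.
cos 325.5° = 0.824, so f = (1 − 0.824)/2 = 0.088, so 9%.

9%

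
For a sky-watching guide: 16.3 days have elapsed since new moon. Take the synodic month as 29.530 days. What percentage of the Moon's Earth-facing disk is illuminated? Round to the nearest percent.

The Moon has covered 16.3/29.530 of its cycle, so θ ≈ 360° × 16.3/29.530 = 198.7°.
Illuminated fraction = (1 − cos 198.7°)/2 = (1 − (-0.947))/2 ≈ 0.974, so 97%.

97%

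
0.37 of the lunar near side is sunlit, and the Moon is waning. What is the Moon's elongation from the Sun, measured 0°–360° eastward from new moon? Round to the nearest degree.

cos θ = 1 − 2f = 0.260, giving a principal value of 74.9°.
Waning ⇒ past full, so θ = 360° − 74.9° = 285.1°.

285°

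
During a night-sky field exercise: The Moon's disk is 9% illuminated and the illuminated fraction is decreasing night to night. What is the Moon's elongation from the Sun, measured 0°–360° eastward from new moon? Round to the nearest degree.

325°

From f = (1 − cos θ)/2: cos θ = 1 − 2×0.09 = 0.820; arccos → 34.9°.
Since the Moon is past full (waning), take the reflex angle: θ = 360° − 34.9° = 325.1°.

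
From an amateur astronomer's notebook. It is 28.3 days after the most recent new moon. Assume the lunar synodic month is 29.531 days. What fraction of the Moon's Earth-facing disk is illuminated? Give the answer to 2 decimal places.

0.02

The Moon has covered 28.3/29.531 of its cycle, so θ ≈ 360° × 28.3/29.531 = 345.0°.
With cos θ = 0.966, the lit fraction is (1 − 0.966)/2 ≈ 0.017.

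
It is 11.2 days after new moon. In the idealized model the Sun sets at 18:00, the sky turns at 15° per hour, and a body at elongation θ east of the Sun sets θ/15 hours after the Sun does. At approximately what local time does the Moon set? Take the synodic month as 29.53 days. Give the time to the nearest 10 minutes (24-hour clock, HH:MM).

03:10

Elongation θ = 360° × 11.2/29.53 ≈ 136.5°.
Delay after the Sun = 136.5° / (15°/h) ≈ 9.10 h.
18:00 + 9.103 h ≈ 03:06 → 03:10 to the nearest ten minutes.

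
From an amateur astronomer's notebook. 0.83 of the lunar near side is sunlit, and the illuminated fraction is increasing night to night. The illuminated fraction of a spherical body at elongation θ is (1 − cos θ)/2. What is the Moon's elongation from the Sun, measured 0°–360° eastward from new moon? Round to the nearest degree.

131°

From f = (1 − cos θ)/2: cos θ = 1 − 2×0.83 = -0.660; arccos → 131.3°.
Waxing ⇒ before full, so θ = 131.3°.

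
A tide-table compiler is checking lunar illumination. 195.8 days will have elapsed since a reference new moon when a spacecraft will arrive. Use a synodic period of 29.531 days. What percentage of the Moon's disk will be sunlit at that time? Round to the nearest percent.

195.8 d spans 6 complete synodic months (6 × 29.531 = 177.19 d) plus 18.61 d.
Phase angle: θ = 360°·(18.61 d)/(29.531 d) = 226.9°.
Illuminated fraction = (1 − cos 226.9°)/2 = (1 − (-0.683))/2 ≈ 0.842, so 84%.

84%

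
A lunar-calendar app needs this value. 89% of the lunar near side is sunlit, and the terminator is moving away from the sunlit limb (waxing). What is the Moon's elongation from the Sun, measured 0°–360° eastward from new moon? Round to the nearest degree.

From f = (1 − cos θ)/2: cos θ = 1 − 2×0.89 = -0.780; arccos → 141.3°.
The Moon is waxing (0°–180°), so θ = 141.3° directly.

141°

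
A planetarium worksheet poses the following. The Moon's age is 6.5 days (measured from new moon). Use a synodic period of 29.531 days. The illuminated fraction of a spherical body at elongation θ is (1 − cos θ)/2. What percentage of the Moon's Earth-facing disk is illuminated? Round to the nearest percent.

41%

Elongation θ = 360° × 6.5/29.531 ≈ 79.2°.
Illuminated fraction = (1 − cos 79.2°)/2 = (1 − 0.187)/2 ≈ 0.407, so 41%.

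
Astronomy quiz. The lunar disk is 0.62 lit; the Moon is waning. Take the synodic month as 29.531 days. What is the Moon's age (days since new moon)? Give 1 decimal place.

21.0 days

Invert f = (1 − cos θ)/2 to get cos θ = 1 − 2(0.62) = -0.240, hence θ₀ = arccos -0.240 = 103.9°.
Since the Moon is past full (waning), take the reflex angle: θ = 360° − 103.9° = 256.1°.
That fraction of the synodic month is 256.1/360 × 29.531 d ≈ 21.01 d.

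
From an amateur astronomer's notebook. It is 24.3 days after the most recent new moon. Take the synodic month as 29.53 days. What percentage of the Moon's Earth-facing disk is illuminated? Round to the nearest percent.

28%

Elongation θ = 360° × 24.3/29.53 ≈ 296.2°.
With cos θ = 0.442, the lit fraction is (1 − 0.442)/2 ≈ 0.279, so 28%.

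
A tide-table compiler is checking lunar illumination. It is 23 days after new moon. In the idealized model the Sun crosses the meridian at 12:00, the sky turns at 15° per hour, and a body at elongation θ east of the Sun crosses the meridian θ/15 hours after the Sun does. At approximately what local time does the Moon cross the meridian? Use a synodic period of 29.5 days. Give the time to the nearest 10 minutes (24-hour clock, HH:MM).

06:40

Elongation θ = 360° × 23/29.5 ≈ 280.7°.
The Moon trails the Sun by θ/15 = 280.7/15 ≈ 18.71 hours.
12:00 + 18.712 h ≈ 06:43 → 06:40 to the nearest ten minutes.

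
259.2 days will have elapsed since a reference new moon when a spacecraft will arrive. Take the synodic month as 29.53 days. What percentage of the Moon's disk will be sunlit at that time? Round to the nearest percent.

41%

259.2 d spans 8 complete synodic months (8 × 29.53 = 236.24 d) plus 22.96 d.
Phase angle: θ = 360°·(22.96 d)/(29.53 d) = 279.9°.
cos 279.9° = 0.172, so f = (1 − 0.172)/2 = 0.414, so 41%.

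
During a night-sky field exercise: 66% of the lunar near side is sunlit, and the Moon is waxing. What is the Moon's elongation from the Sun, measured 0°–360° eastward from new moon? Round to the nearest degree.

109°

Invert f = (1 − cos θ)/2 to get cos θ = 1 − 2(0.66) = -0.320, hence θ₀ = arccos -0.320 = 108.7°.
Waxing ⇒ before full, so θ = 108.7°.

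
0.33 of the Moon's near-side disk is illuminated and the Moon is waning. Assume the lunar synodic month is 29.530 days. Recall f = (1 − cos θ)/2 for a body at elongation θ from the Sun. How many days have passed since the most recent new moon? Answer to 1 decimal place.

Invert f = (1 − cos θ)/2 to get cos θ = 1 − 2(0.33) = 0.340, hence θ₀ = arccos 0.340 = 70.1°.
A waning Moon lies in 180°–360°, so θ = 360° − 70.1° = 289.9°.
At 360°/29.530 d per day, 289.9° corresponds to 23.78 days.

23.8 days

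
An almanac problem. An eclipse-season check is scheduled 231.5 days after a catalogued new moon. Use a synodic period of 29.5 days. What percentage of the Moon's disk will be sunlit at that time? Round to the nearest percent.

Reduce mod P: 231.5 − 7×29.5 = 25.00 d into the current lunation.
The Moon has covered 25.00/29.5 of its cycle, so θ ≈ 360° × 25.00/29.5 = 305.1°.
cos 305.1° = 0.575, so f = (1 − 0.575)/2 = 0.213, so 21%.

21%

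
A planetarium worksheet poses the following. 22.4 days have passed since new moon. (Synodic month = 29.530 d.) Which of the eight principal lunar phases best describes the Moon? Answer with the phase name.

last quarter

θ ≈ 360° × 22.4/29.530 = 273°, which falls in the last quarter sector.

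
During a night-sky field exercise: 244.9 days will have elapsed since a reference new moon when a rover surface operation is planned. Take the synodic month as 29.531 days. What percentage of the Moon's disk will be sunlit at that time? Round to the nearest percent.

63%

244.9/29.531 = 8.293 lunations, so 8 complete cycles and 8.65 d into the next.
The Moon has covered 8.65/29.531 of its cycle, so θ ≈ 360° × 8.65/29.531 = 105.5°.
Illuminated fraction = (1 − cos 105.5°)/2 = (1 − (-0.267))/2 ≈ 0.633, so 63%.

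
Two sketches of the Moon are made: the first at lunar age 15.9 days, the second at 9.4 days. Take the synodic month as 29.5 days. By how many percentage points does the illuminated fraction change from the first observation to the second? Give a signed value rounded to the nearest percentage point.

θ₁ = 360° × 15.9/29.5 = 194.0°, f₁ = (1 − cos θ₁)/2 = 0.985.
θ₂ = 360° × 9.4/29.5 = 114.7°, f₂ = (1 − cos θ₂)/2 = 0.709.
Change = f₂ − f₁ = -0.276 → -28 percentage points.

-28 percentage points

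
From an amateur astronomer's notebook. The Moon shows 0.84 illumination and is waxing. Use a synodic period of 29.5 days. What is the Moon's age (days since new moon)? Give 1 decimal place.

10.9 days

cos θ = 1 − 2f = -0.680, giving a principal value of 132.8°.
The Moon is waxing (0°–180°), so θ = 132.8° directly.
At 360°/29.5 d per day, 132.8° corresponds to 10.89 days.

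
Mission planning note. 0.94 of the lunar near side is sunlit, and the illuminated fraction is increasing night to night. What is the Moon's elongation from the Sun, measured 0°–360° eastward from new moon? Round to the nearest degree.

From f = (1 − cos θ)/2: cos θ = 1 − 2×0.94 = -0.880; arccos → 151.6°.
Waxing ⇒ before full, so θ = 151.6°.

152°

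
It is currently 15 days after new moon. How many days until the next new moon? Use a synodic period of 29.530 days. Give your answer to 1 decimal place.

The next new moon completes the synodic month: 29.530 − 15 = 14.530 days.

14.5 days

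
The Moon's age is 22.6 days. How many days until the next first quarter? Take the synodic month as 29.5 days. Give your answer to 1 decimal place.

14.3 days

First quarter occurs at elongation 90°, i.e. at age 29.5 × 90/360 = 7.375 d.
Already past this cycle's first quarter; the next is at 7.375 + 29.5 = 36.875 d, so 36.875 − 22.6 = 14.275 days.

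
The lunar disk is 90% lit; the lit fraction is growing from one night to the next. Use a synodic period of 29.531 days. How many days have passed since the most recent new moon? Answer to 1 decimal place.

11.7 days

Invert f = (1 − cos θ)/2 to get cos θ = 1 − 2(0.90) = -0.800, hence θ₀ = arccos -0.800 = 143.1°.
The Moon is waxing (0°–180°), so θ = 143.1° directly.
At 360°/29.531 d per day, 143.1° corresponds to 11.74 days.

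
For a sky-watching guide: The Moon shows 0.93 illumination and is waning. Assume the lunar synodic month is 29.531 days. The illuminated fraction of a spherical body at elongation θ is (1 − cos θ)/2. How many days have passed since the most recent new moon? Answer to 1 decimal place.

From f = (1 − cos θ)/2: cos θ = 1 − 2×0.93 = -0.860; arccos → 149.3°.
Waning ⇒ past full, so θ = 360° − 149.3° = 210.7°.
Age = 29.531 × 210.7°/360° ≈ 17.28 days.

17.3 days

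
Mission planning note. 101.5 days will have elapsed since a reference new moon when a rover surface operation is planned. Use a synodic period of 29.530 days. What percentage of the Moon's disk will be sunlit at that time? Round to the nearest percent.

101.5/29.530 = 3.437 lunations, so 3 complete cycles and 12.91 d into the next.
Elongation θ = 360° × 12.91/29.530 ≈ 157.4°.
Illuminated fraction = (1 − cos 157.4°)/2 = (1 − (-0.923))/2 ≈ 0.962, so 96%.

96%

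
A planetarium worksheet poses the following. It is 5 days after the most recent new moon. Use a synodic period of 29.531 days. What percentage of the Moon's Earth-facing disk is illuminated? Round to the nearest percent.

The Moon has covered 5/29.531 of its cycle, so θ ≈ 360° × 5/29.531 = 61.0°.
With cos θ = 0.486, the lit fraction is (1 − 0.486)/2 ≈ 0.257, so 26%.

26%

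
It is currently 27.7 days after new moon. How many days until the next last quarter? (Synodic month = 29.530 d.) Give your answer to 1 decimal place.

24.0 days

Last quarter occurs at elongation 270°, i.e. at age 29.530 × 270/360 = 22.148 d.
Already past this cycle's last quarter; the next is at 22.148 + 29.530 = 51.678 d, so 51.678 − 27.7 = 23.978 days.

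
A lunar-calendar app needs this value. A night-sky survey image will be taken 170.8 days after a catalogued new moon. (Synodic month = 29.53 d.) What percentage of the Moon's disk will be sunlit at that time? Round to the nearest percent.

39%

170.8 d spans 5 complete synodic months (5 × 29.53 = 147.65 d) plus 23.15 d.
The Moon has covered 23.15/29.53 of its cycle, so θ ≈ 360° × 23.15/29.53 = 282.2°.
cos 282.2° = 0.212, so f = (1 − 0.212)/2 = 0.394, so 39%.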